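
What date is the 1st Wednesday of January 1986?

January 1, 1986

January 1986 begins on a Wednesday, so the first Wednesday is January 1.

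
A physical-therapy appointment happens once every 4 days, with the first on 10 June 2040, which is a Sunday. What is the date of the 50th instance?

23 December 2040

The 50th occurrence is 49 intervals after the first: 49 × 4 = 196 days after 10 June 2040.
June has 30 days — 20 days to the end of June leaves 176.
July has 31 days (145 left).
August has 31 days (114 left).
September has 30 days (84 left).
October has 31 days (53 left).
November has 30 days (23 left).
23 days into December → 23 December 2040.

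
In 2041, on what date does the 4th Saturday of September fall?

28 September 2041

September 2041 begins on a Sunday, so the first Saturday is September 7 (6 days later).
The 4th Saturday is 3 weeks later: 7 + 21 = 28.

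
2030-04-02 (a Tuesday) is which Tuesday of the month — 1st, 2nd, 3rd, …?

1st

Day 2 falls in week ⌈2/7⌉ of the month.
Days 1–7 hold the 1st Tuesday, 8–14 the 2nd, 15–21 the 3rd, 22–28 the 4th, 29–31 the 5th.
2 is in the range for the 1st.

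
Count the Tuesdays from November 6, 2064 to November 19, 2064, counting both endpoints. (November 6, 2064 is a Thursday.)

November 6, 2064 is a Thursday; the first Tuesday on or after it is November 11, 2064 (5 days later).
From November 11, 2064 to November 19, 2064 is 19 − 11 = 8 days.
8 ÷ 7 = 1 full weeks with remainder 1, so 1 more Tuesdays after the first → 2.

2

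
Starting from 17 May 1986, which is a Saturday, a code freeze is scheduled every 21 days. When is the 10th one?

22 November 1986

The 10th occurrence is 9 intervals after the first: 9 × 21 = 189 days after 17 May 1986.
May has 31 days — 14 days to the end of May leaves 175.
June has 30 days (145 left).
July has 31 days (114 left).
August has 31 days (83 left).
September has 30 days (53 left).
October has 31 days (22 left).
22 days into November → 22 November 1986.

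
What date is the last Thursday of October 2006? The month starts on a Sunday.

October 2006 begins on a Sunday, so the first Thursday is October 5 (4 days later).
October 2006 has 31 days. Adding weeks: 5, 12, 19, 26 — the last one ≤ 31 is the 26th.

26 October 2006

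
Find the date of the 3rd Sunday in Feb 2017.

Feb 19, 2017

The first Sunday of Feb 2017 is Feb 5.
The 3rd Sunday is 2 weeks later: 5 + 14 = 19.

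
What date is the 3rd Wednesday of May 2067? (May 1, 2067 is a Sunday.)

May 18, 2067

May 2067 begins on a Sunday, so the first Wednesday is May 4 (3 days later).
The 3rd Wednesday is 2 weeks later: 4 + 14 = 18.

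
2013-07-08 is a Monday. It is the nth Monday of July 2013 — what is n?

Day 8 falls in week ⌈8/7⌉ of the month.
Days 1–7 hold the 1st Monday, 8–14 the 2nd, 15–21 the 3rd, 22–28 the 4th, 29–31 the 5th.
8 is in the range for the 2nd.

2nd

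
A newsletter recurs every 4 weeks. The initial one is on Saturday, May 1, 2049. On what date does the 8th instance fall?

November 13, 2049

The 8th occurrence is 7 intervals after the first: 7 × 28 = 196 days after May 1, 2049.
May has 31 days — 30 days to the end of May leaves 166.
June has 30 days (136 left).
July has 31 days (105 left).
August has 31 days (74 left).
September has 30 days (44 left).
October has 31 days (13 left).
13 days into November → November 13, 2049.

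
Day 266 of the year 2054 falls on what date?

Jan has 31 days (266 − 31 = 235 remain).
Feb has 28 days (235 − 28 = 207 remain).
Mar has 31 days (207 − 31 = 176 remain).
Apr has 30 days (176 − 30 = 146 remain).
May has 31 days (146 − 31 = 115 remain).
Jun has 30 days (115 − 30 = 85 remain).
Jul has 31 days (85 − 31 = 54 remain).
Aug has 31 days (54 − 31 = 23 remain).
23 into Sep → Sep 23.

Sep 23, 2054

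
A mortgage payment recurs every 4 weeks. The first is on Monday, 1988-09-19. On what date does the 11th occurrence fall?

1989-06-26

The 11th occurrence is 10 intervals after the first: 10 × 28 = 280 days after 1988-09-19.
September has 30 days — 11 days to the end of September leaves 269.
October has 31 days (238 left).
November has 30 days (208 left).
December has 31 days (177 left).
January has 31 days (146 left).
February has 28 days (118 left).
March has 31 days (87 left).
April has 30 days (57 left).
May has 31 days (26 left).
26 days into June → 1989-06-26.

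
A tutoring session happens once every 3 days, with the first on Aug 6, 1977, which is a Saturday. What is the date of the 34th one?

The 34th occurrence is 33 intervals after the first: 33 × 3 = 99 days after Aug 6, 1977.
Aug has 31 days — 25 days to the end of Aug leaves 74.
Sep has 30 days (44 left).
Oct has 31 days (13 left).
13 days into Nov → Nov 13, 1977.

Nov 13, 1977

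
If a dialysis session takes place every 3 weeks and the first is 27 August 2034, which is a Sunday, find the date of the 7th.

31 December 2034

The 7th occurrence is 6 intervals after the first: 6 × 21 = 126 days after 27 August 2034.
August has 31 days — 4 days to the end of August leaves 122.
September has 30 days (92 left).
October has 31 days (61 left).
November has 30 days (31 left).
31 days into December → 31 December 2034.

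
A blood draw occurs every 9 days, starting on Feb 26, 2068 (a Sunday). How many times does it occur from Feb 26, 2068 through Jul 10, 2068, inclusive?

16

Occurrences land 9·i days after Feb 26, 2068 for i = 0, 1, 2, …
The window opens on the start date, so the first occurrence inside is #1 on Feb 26, 2068.
Jul 10, 2068 is 135 days after the start; 135 ÷ 9 = 15 remainder 0. Last occurrence in the window: #16 on Jul 10, 2068.
Occurrences #1 through #16: 16 in total.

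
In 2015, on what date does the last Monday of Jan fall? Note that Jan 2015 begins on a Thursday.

Jan 26, 2015

Jan 2015 begins on a Thursday, so the first Monday is Jan 5 (4 days later).
Jan 2015 has 31 days. Adding weeks: 5, 12, 19, 26 — the last one ≤ 31 is the 26th.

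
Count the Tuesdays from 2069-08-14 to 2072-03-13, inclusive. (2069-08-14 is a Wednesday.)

2069-08-14 is a Wednesday; the first Tuesday on or after it is 2069-08-20 (6 days later).
From 2069-08-20 to 2072-03-13: 133 + 365 + 365 + 73 = 936 days (rest of 2069, 2070, 2071, to 2072-03-13 in 2072).
936 ÷ 7 = 133 full weeks with remainder 5, so 133 more Tuesdays after the first → 134.

134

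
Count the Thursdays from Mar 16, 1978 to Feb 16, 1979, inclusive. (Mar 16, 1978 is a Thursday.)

Mar 16, 1978 is a Thursday; the first Thursday on or after it is Mar 16, 1978.
From Mar 16, 1978 to Feb 16, 1979: 290 + 47 = 337 days (rest of 1978, to Feb 16, 1979 in 1979).
337 ÷ 7 = 48 full weeks with remainder 1, so 48 more Thursdays after the first → 49.

49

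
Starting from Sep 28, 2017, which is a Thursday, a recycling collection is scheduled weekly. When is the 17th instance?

The 17th occurrence is 16 intervals after the first: 16 × 7 = 112 days after Sep 28, 2017.
Sep has 30 days — 2 days to the end of Sep leaves 110.
Oct has 31 days (79 left).
Nov has 30 days (49 left).
Dec has 31 days (18 left).
18 days into Jan → Jan 18, 2018.

Jan 18, 2018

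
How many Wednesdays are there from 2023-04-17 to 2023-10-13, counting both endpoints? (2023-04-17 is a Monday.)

2023-04-17 is a Monday; the first Wednesday on or after it is 2023-04-19 (2 days later).
From 2023-04-19 to 2023-10-13: 11 + 31 + 30 + 31 + 31 + 30 + 13 = 177 days (rest of April, May, June, July, August, September, October).
177 ÷ 7 = 25 full weeks with remainder 2, so 25 more Wednesdays after the first → 26.

26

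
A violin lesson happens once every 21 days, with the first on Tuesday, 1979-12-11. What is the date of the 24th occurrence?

The 24th occurrence is 23 intervals after the first: 23 × 21 = 483 days after 1979-12-11.
December has 31 days — 20 days to the end of December leaves 463.
1980 has 366 days (97 left).
January has 31 days (66 left).
February has 28 days (38 left).
March has 31 days (7 left).
7 days into April → 1981-04-07.

1981-04-07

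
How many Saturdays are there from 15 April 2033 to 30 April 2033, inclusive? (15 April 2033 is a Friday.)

15 April 2033 is a Friday; the first Saturday on or after it is 16 April 2033 (1 day later).
From 16 April 2033 to 30 April 2033 is 30 − 16 = 14 days.
14 ÷ 7 = 2 full weeks with remainder 0, so 2 more Saturdays after the first → 3.

3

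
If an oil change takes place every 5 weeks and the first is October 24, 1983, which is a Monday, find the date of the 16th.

The 16th occurrence is 15 intervals after the first: 15 × 35 = 525 days after October 24, 1983.
October has 31 days — 7 days to the end of October leaves 518.
From end of October to end of 1983 is 61 days (457 left).
1984 has 366 days (91 left).
January has 31 days (60 left).
February has 28 days (32 left).
March has 31 days (1 left).
1 day into April → April 1, 1985.

April 1, 1985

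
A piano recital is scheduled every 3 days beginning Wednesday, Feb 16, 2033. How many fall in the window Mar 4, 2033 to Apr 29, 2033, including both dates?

Occurrences land 3·i days after Feb 16, 2033 for i = 0, 1, 2, …
Mar 4, 2033 is 16 days after the start; 16 ÷ 3 = 5 remainder 1; since the remainder is 1, round up to i = 6. First occurrence in the window: #7 on Mar 6, 2033 (6×3 = 18 days in).
Apr 29, 2033 is 72 days after the start; 72 ÷ 3 = 24 remainder 0. Last occurrence in the window: #25 on Apr 29, 2033.
Occurrences #7 through #25: 19 in total.

19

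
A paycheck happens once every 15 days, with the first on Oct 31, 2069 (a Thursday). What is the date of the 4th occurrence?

The 4th occurrence is 3 intervals after the first: 3 × 15 = 45 days after Oct 31, 2069.
Oct has 31 days — 0 days to the end of Oct leaves 45.
Nov has 30 days (15 left).
15 days into Dec → Dec 15, 2069.

Dec 15, 2069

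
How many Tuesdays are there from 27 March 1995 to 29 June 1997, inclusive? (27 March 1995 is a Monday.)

27 March 1995 is a Monday; the first Tuesday on or after it is 28 March 1995 (1 day later).
From 28 March 1995 to 29 June 1997: 278 + 366 + 180 = 824 days (rest of 1995, 1996, to 29 June 1997 in 1997).
824 ÷ 7 = 117 full weeks with remainder 5, so 117 more Tuesdays after the first → 118.

118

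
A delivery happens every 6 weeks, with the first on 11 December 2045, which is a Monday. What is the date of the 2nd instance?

22 January 2046

The 2nd occurrence is 1 interval after the first: 1 × 42 = 42 days after 11 December 2045.
December has 31 days — 20 days to the end of December leaves 22.
22 days into January → 22 January 2046.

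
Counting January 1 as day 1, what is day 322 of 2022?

18 November 2022

January has 31 days (322 − 31 = 291 remain).
February has 28 days (291 − 28 = 263 remain).
March has 31 days (263 − 31 = 232 remain).
April has 30 days (232 − 30 = 202 remain).
May has 31 days (202 − 31 = 171 remain).
June has 30 days (171 − 30 = 141 remain).
July has 31 days (141 − 31 = 110 remain).
August has 31 days (110 − 31 = 79 remain).
September has 30 days (79 − 30 = 49 remain).
October has 31 days (49 − 31 = 18 remain).
18 into November → November 18.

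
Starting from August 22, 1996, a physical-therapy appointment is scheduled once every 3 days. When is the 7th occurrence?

The 7th occurrence is 6 intervals after the first: 6 × 3 = 18 days after August 22, 1996.
August has 31 days — 9 days to the end of August leaves 9.
9 days into September → September 9, 1996.

September 9, 1996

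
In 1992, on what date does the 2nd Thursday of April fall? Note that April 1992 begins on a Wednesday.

1992-04-09

April 1992 begins on a Wednesday, so the first Thursday is April 2 (1 day later).
The 2nd Thursday is 1 weeks later: 2 + 7 = 9.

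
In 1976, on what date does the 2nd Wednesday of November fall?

The first Wednesday of November 1976 is November 3.
The 2nd Wednesday is 1 weeks later: 3 + 7 = 10.

November 10, 1976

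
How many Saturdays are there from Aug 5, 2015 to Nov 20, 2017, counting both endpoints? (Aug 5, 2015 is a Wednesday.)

Aug 5, 2015 is a Wednesday; the first Saturday on or after it is Aug 8, 2015 (3 days later).
From Aug 8, 2015 to Nov 20, 2017: 145 + 366 + 324 = 835 days (rest of 2015, 2016, to Nov 20, 2017 in 2017).
835 ÷ 7 = 119 full weeks with remainder 2, so 119 more Saturdays after the first → 120.

120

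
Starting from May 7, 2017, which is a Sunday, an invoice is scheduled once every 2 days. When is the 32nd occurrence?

Jul 8, 2017

The 32nd occurrence is 31 intervals after the first: 31 × 2 = 62 days after May 7, 2017.
May has 31 days — 24 days to the end of May leaves 38.
Jun has 30 days (8 left).
8 days into Jul → Jul 8, 2017.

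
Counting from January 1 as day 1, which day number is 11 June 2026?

162

Days in months before June: 31 + 28 + 31 + 30 + 31 = 151.
Plus 11 days into June → day 162.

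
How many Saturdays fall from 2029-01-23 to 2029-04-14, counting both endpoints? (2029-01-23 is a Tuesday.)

12

2029-01-23 is a Tuesday; the first Saturday on or after it is 2029-01-27 (4 days later).
From 2029-01-27 to 2029-04-14: 4 + 28 + 31 + 14 = 77 days (rest of January, February, March, April).
77 ÷ 7 = 11 full weeks with remainder 0, so 11 more Saturdays after the first → 12.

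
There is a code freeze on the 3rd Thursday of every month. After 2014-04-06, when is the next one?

April 2014 starts on a Tuesday; its first Thursday is the 3rd, so the 3rd Thursday is the 17th — 2014-04-17.
2014-04-17 is after 2014-04-06, so that is the next one.

2014-04-17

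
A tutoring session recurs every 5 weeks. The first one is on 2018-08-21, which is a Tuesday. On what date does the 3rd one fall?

The 3rd occurrence is 2 intervals after the first: 2 × 35 = 70 days after 2018-08-21.
August has 31 days — 10 days to the end of August leaves 60.
September has 30 days (30 left).
30 days into October → 2018-10-30.

2018-10-30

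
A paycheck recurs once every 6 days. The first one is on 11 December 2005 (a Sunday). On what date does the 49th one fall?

25 September 2006

The 49th occurrence is 48 intervals after the first: 48 × 6 = 288 days after 11 December 2005.
December has 31 days — 20 days to the end of December leaves 268.
January has 31 days (237 left).
February has 28 days (209 left).
March has 31 days (178 left).
April has 30 days (148 left).
May has 31 days (117 left).
June has 30 days (87 left).
July has 31 days (56 left).
August has 31 days (25 left).
25 days into September → 25 September 2006.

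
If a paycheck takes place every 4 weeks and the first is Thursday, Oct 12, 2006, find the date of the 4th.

Jan 4, 2007

The 4th occurrence is 3 intervals after the first: 3 × 28 = 84 days after Oct 12, 2006.
Oct has 31 days — 19 days to the end of Oct leaves 65.
Nov has 30 days (35 left).
Dec has 31 days (4 left).
4 days into Jan → Jan 4, 2007.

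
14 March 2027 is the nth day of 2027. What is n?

73

Days in months before March: 31 + 28 = 59.
Plus 14 days into March → day 73.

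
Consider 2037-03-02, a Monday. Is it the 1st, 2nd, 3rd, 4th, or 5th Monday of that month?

Day 2 falls in week ⌈2/7⌉ of the month.
Days 1–7 hold the 1st Monday, 8–14 the 2nd, 15–21 the 3rd, 22–28 the 4th, 29–31 the 5th.
2 is in the range for the 1st.

1st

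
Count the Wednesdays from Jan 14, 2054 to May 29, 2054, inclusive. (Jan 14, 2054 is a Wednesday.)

20

Jan 14, 2054 is a Wednesday; the first Wednesday on or after it is Jan 14, 2054.
From Jan 14, 2054 to May 29, 2054: 17 + 28 + 31 + 30 + 29 = 135 days (rest of Jan, Feb, Mar, Apr, May).
135 ÷ 7 = 19 full weeks with remainder 2, so 19 more Wednesdays after the first → 20.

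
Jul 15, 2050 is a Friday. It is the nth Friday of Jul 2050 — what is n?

3rd

Day 15 falls in week ⌈15/7⌉ of the month.
Days 1–7 hold the 1st Friday, 8–14 the 2nd, 15–21 the 3rd, 22–28 the 4th, 29–31 the 5th.
15 is in the range for the 3rd.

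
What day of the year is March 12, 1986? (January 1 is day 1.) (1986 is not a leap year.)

Days in months before March: 31 + 28 = 59.
Plus 12 days into March → day 71.

71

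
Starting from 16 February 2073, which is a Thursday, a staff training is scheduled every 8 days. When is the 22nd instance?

3 August 2073

The 22nd occurrence is 21 intervals after the first: 21 × 8 = 168 days after 16 February 2073.
February has 28 days — 12 days to the end of February leaves 156.
March has 31 days (125 left).
April has 30 days (95 left).
May has 31 days (64 left).
June has 30 days (34 left).
July has 31 days (3 left).
3 days into August → 3 August 2073.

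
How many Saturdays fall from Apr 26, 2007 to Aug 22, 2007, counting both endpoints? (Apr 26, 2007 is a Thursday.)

Apr 26, 2007 is a Thursday; the first Saturday on or after it is Apr 28, 2007 (2 days later).
From Apr 28, 2007 to Aug 22, 2007: 2 + 31 + 30 + 31 + 22 = 116 days (rest of Apr, May, Jun, Jul, Aug).
116 ÷ 7 = 16 full weeks with remainder 4, so 16 more Saturdays after the first → 17.

17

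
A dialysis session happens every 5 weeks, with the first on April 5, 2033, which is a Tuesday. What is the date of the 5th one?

The 5th occurrence is 4 intervals after the first: 4 × 35 = 140 days after April 5, 2033.
April has 30 days — 25 days to the end of April leaves 115.
May has 31 days (84 left).
June has 30 days (54 left).
July has 31 days (23 left).
23 days into August → August 23, 2033.

August 23, 2033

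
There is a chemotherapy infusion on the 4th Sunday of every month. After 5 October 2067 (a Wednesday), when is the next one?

23 October 2067

October 2067 starts on a Saturday; its first Sunday is the 2nd, so the 4th Sunday is the 23rd — 23 October 2067.
23 October 2067 is after 5 October 2067, so that is the next one.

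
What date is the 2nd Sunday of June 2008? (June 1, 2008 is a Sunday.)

June 2008 begins on a Sunday, so the first Sunday is June 1.
The 2nd Sunday is 1 weeks later: 1 + 7 = 8.

June 8, 2008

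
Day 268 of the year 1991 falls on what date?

25 September 1991

January has 31 days (268 − 31 = 237 remain).
February has 28 days (237 − 28 = 209 remain).
March has 31 days (209 − 31 = 178 remain).
April has 30 days (178 − 30 = 148 remain).
May has 31 days (148 − 31 = 117 remain).
June has 30 days (117 − 30 = 87 remain).
July has 31 days (87 − 31 = 56 remain).
August has 31 days (56 − 31 = 25 remain).
25 into September → September 25.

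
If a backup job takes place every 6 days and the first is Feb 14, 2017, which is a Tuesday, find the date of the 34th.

Aug 31, 2017

The 34th occurrence is 33 intervals after the first: 33 × 6 = 198 days after Feb 14, 2017.
Feb has 28 days — 14 days to the end of Feb leaves 184.
Mar has 31 days (153 left).
Apr has 30 days (123 left).
May has 31 days (92 left).
Jun has 30 days (62 left).
Jul has 31 days (31 left).
31 days into Aug → Aug 31, 2017.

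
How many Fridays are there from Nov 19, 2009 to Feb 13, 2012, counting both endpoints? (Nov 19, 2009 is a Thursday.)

Nov 19, 2009 is a Thursday; the first Friday on or after it is Nov 20, 2009 (1 day later).
From Nov 20, 2009 to Feb 13, 2012: 41 + 365 + 365 + 44 = 815 days (rest of 2009, 2010, 2011, to Feb 13, 2012 in 2012).
815 ÷ 7 = 116 full weeks with remainder 3, so 116 more Fridays after the first → 117.

117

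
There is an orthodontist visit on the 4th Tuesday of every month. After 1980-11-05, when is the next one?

November 1980 starts on a Saturday; its first Tuesday is the 4th, so the 4th Tuesday is the 25th — 1980-11-25.
1980-11-25 is after 1980-11-05, so that is the next one.

1980-11-25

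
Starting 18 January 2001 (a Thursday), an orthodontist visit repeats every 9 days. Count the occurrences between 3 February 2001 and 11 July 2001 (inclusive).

18

Occurrences land 9·i days after 18 January 2001 for i = 0, 1, 2, …
3 February 2001 is 16 days after the start; 16 ÷ 9 = 1 remainder 7; since the remainder is 7, round up to i = 2. First occurrence in the window: #3 on 5 February 2001 (2×9 = 18 days in).
11 July 2001 is 174 days after the start; 174 ÷ 9 = 19 remainder 3. Last occurrence in the window: #20 on 8 July 2001.
Occurrences #3 through #20: 18 in total.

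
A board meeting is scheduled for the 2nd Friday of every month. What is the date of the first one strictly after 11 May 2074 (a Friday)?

8 June 2074

May 2074 starts on a Tuesday; its first Friday is the 4th, so the 2nd Friday is the 11th — 11 May 2074.
That is not after 11 May 2074, so look at June 2074.
June 2074 starts on a Friday; its first Friday is the 1st, so the 2nd Friday is the 8th — 8 June 2074.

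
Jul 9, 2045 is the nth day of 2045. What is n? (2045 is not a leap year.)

190

Days in months before Jul: 31 + 28 + 31 + 30 + 31 + 30 = 181.
Plus 9 days into Jul → day 190.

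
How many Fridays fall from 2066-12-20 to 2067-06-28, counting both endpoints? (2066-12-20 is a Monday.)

2066-12-20 is a Monday; the first Friday on or after it is 2066-12-24 (4 days later).
From 2066-12-24 to 2067-06-28: 7 + 31 + 28 + 31 + 30 + 31 + 28 = 186 days (rest of December, January, February, March, April, May, June).
186 ÷ 7 = 26 full weeks with remainder 4, so 26 more Fridays after the first → 27.

27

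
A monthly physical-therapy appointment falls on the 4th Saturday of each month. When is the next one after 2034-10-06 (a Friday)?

October 2034 starts on a Sunday; its first Saturday is the 7th, so the 4th Saturday is the 28th — 2034-10-28.
2034-10-28 is after 2034-10-06, so that is the next one.

2034-10-28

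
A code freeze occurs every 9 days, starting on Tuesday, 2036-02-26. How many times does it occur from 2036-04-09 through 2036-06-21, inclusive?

Occurrences land 9·i days after 2036-02-26 for i = 0, 1, 2, …
2036-04-09 is 43 days after the start; 43 ÷ 9 = 4 remainder 7; since the remainder is 7, round up to i = 5. First occurrence in the window: #6 on 2036-04-11 (5×9 = 45 days in).
2036-06-21 is 116 days after the start; 116 ÷ 9 = 12 remainder 8. Last occurrence in the window: #13 on 2036-06-13.
Occurrences #6 through #13: 8 in total.

8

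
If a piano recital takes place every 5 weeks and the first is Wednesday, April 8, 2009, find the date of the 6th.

The 6th occurrence is 5 intervals after the first: 5 × 35 = 175 days after April 8, 2009.
April has 30 days — 22 days to the end of April leaves 153.
May has 31 days (122 left).
June has 30 days (92 left).
July has 31 days (61 left).
August has 31 days (30 left).
30 days into September → September 30, 2009.

September 30, 2009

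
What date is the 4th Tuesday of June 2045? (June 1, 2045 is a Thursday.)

June 27, 2045

June 2045 begins on a Thursday, so the first Tuesday is June 6 (5 days later).
The 4th Tuesday is 3 weeks later: 6 + 21 = 27.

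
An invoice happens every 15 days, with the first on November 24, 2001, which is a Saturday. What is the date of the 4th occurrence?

The 4th occurrence is 3 intervals after the first: 3 × 15 = 45 days after November 24, 2001.
November has 30 days — 6 days to the end of November leaves 39.
December has 31 days (8 left).
8 days into January → January 8, 2002.

January 8, 2002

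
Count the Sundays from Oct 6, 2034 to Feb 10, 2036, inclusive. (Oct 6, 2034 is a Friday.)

71

Oct 6, 2034 is a Friday; the first Sunday on or after it is Oct 8, 2034 (2 days later).
From Oct 8, 2034 to Feb 10, 2036: 84 + 365 + 41 = 490 days (rest of 2034, 2035, to Feb 10, 2036 in 2036).
490 ÷ 7 = 70 full weeks with remainder 0, so 70 more Sundays after the first → 71.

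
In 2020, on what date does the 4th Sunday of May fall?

May 2020 begins on a Friday, so the first Sunday is May 3 (2 days later).
The 4th Sunday is 3 weeks later: 3 + 21 = 24.

24 May 2020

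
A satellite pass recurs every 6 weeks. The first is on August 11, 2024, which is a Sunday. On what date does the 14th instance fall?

The 14th occurrence is 13 intervals after the first: 13 × 42 = 546 days after August 11, 2024.
August has 31 days — 20 days to the end of August leaves 526.
From end of August to end of 2024 is 122 days (404 left).
2025 has 365 days (39 left).
January has 31 days (8 left).
8 days into February → February 8, 2026.

February 8, 2026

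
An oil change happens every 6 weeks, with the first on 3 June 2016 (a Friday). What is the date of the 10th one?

The 10th occurrence is 9 intervals after the first: 9 × 42 = 378 days after 3 June 2016.
June has 30 days — 27 days to the end of June leaves 351.
July has 31 days (320 left).
August has 31 days (289 left).
September has 30 days (259 left).
October has 31 days (228 left).
November has 30 days (198 left).
December has 31 days (167 left).
January has 31 days (136 left).
February has 28 days (108 left).
March has 31 days (77 left).
April has 30 days (47 left).
May has 31 days (16 left).
16 days into June → 16 June 2017.

16 June 2017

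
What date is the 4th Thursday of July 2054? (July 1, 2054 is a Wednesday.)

July 23, 2054

July 2054 begins on a Wednesday, so the first Thursday is July 2 (1 day later).
The 4th Thursday is 3 weeks later: 2 + 21 = 23.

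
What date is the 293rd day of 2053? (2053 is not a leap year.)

2053-10-20

January has 31 days (293 − 31 = 262 remain).
February has 28 days (262 − 28 = 234 remain).
March has 31 days (234 − 31 = 203 remain).
April has 30 days (203 − 30 = 173 remain).
May has 31 days (173 − 31 = 142 remain).
June has 30 days (142 − 30 = 112 remain).
July has 31 days (112 − 31 = 81 remain).
August has 31 days (81 − 31 = 50 remain).
September has 30 days (50 − 30 = 20 remain).
20 into October → October 20.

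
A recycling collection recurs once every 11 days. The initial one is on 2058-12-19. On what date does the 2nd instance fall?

The 2nd occurrence is 1 interval after the first: 1 × 11 = 11 days after 2058-12-19.
11 days later is 2058-12-30.

2058-12-30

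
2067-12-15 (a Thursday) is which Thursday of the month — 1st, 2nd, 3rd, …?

3rd

Day 15 falls in week ⌈15/7⌉ of the month.
Days 1–7 hold the 1st Thursday, 8–14 the 2nd, 15–21 the 3rd, 22–28 the 4th, 29–31 the 5th.
15 is in the range for the 3rd.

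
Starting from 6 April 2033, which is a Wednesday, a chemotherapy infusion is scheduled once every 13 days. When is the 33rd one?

27 May 2034

The 33rd occurrence is 32 intervals after the first: 32 × 13 = 416 days after 6 April 2033.
April has 30 days — 24 days to the end of April leaves 392.
May has 31 days (361 left).
June has 30 days (331 left).
July has 31 days (300 left).
August has 31 days (269 left).
September has 30 days (239 left).
October has 31 days (208 left).
November has 30 days (178 left).
December has 31 days (147 left).
January has 31 days (116 left).
February has 28 days (88 left).
March has 31 days (57 left).
April has 30 days (27 left).
27 days into May → 27 May 2034.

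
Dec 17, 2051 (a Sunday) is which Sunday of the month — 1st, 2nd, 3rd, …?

3rd

Day 17 falls in week ⌈17/7⌉ of the month.
Days 1–7 hold the 1st Sunday, 8–14 the 2nd, 15–21 the 3rd, 22–28 the 4th, 29–31 the 5th.
17 is in the range for the 3rd.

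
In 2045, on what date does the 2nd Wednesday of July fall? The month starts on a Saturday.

July 2045 begins on a Saturday, so the first Wednesday is July 5 (4 days later).
The 2nd Wednesday is 1 weeks later: 5 + 7 = 12.

2045-07-12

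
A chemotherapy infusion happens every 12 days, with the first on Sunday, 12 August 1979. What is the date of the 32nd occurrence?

18 August 1980

The 32nd occurrence is 31 intervals after the first: 31 × 12 = 372 days after 12 August 1979.
August has 31 days — 19 days to the end of August leaves 353.
September has 30 days (323 left).
October has 31 days (292 left).
November has 30 days (262 left).
December has 31 days (231 left).
January has 31 days (200 left).
February has 29 days (171 left).
March has 31 days (140 left).
April has 30 days (110 left).
May has 31 days (79 left).
June has 30 days (49 left).
July has 31 days (18 left).
18 days into August → 18 August 1980.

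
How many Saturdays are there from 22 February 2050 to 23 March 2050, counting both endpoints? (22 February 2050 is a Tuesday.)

4

22 February 2050 is a Tuesday; the first Saturday on or after it is 26 February 2050 (4 days later).
From 26 February 2050 to 23 March 2050: 2 + 23 = 25 days (rest of February, March).
25 ÷ 7 = 3 full weeks with remainder 4, so 3 more Saturdays after the first → 4.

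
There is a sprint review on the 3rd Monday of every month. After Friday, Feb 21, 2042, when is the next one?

Mar 17, 2042

Feb 2042 starts on a Saturday; its first Monday is the 3rd, so the 3rd Monday is the 17th — Feb 17, 2042.
That is not after Feb 21, 2042, so look at Mar 2042.
Mar 2042 starts on a Saturday; its first Monday is the 3rd, so the 3rd Monday is the 17th — Mar 17, 2042.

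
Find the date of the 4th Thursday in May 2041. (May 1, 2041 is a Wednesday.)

May 2041 begins on a Wednesday, so the first Thursday is May 2 (1 day later).
The 4th Thursday is 3 weeks later: 2 + 21 = 23.

2041-05-23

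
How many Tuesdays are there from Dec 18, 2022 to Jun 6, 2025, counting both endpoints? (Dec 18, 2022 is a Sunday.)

Dec 18, 2022 is a Sunday; the first Tuesday on or after it is Dec 20, 2022 (2 days later).
From Dec 20, 2022 to Jun 6, 2025: 11 + 365 + 366 + 157 = 899 days (rest of 2022, 2023, 2024, to Jun 6, 2025 in 2025).
899 ÷ 7 = 128 full weeks with remainder 3, so 128 more Tuesdays after the first → 129.

129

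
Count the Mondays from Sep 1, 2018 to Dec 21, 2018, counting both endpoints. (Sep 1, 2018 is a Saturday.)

16

Sep 1, 2018 is a Saturday; the first Monday on or after it is Sep 3, 2018 (2 days later).
From Sep 3, 2018 to Dec 21, 2018: 27 + 31 + 30 + 21 = 109 days (rest of Sep, Oct, Nov, Dec).
109 ÷ 7 = 15 full weeks with remainder 4, so 15 more Mondays after the first → 16.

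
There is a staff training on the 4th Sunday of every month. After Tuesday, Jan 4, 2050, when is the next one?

Jan 2050 starts on a Saturday; its first Sunday is the 2nd, so the 4th Sunday is the 23rd — Jan 23, 2050.
Jan 23, 2050 is after Jan 4, 2050, so that is the next one.

Jan 23, 2050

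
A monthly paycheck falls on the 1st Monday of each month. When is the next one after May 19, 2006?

Jun 5, 2006

May 2006 starts on a Monday, so its 1st Monday is May 1, 2006.
That is not after May 19, 2006, so look at Jun 2006.
Jun 2006 starts on a Thursday, so its 1st Monday is Jun 5, 2006 (4 days in).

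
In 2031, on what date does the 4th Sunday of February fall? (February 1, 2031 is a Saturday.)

February 2031 begins on a Saturday, so the first Sunday is February 2 (1 day later).
The 4th Sunday is 3 weeks later: 2 + 21 = 23.

February 23, 2031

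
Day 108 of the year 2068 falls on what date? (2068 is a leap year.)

January has 31 days (108 − 31 = 77 remain).
February has 29 days (77 − 29 = 48 remain).
March has 31 days (48 − 31 = 17 remain).
17 into April → April 17.

April 17, 2068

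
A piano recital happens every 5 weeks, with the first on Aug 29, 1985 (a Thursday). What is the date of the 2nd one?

Oct 3, 1985

The 2nd occurrence is 1 interval after the first: 1 × 35 = 35 days after Aug 29, 1985.
Aug has 31 days — 2 days to the end of Aug leaves 33.
Sep has 30 days (3 left).
3 days into Oct → Oct 3, 1985.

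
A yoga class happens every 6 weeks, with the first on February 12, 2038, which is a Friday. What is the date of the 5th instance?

July 30, 2038

The 5th occurrence is 4 intervals after the first: 4 × 42 = 168 days after February 12, 2038.
February has 28 days — 16 days to the end of February leaves 152.
March has 31 days (121 left).
April has 30 days (91 left).
May has 31 days (60 left).
June has 30 days (30 left).
30 days into July → July 30, 2038.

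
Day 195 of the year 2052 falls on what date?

13 July 2052

January has 31 days (195 − 31 = 164 remain).
February has 29 days (164 − 29 = 135 remain).
March has 31 days (135 − 31 = 104 remain).
April has 30 days (104 − 30 = 74 remain).
May has 31 days (74 − 31 = 43 remain).
June has 30 days (43 − 30 = 13 remain).
13 into July → July 13.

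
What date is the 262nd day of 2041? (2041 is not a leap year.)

Sep 19, 2041

Jan has 31 days (262 − 31 = 231 remain).
Feb has 28 days (231 − 28 = 203 remain).
Mar has 31 days (203 − 31 = 172 remain).
Apr has 30 days (172 − 30 = 142 remain).
May has 31 days (142 − 31 = 111 remain).
Jun has 30 days (111 − 30 = 81 remain).
Jul has 31 days (81 − 31 = 50 remain).
Aug has 31 days (50 − 31 = 19 remain).
19 into Sep → Sep 19.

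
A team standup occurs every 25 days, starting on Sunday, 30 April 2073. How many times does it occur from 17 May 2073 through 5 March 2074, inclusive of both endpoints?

12

Occurrences land 25·i days after 30 April 2073 for i = 0, 1, 2, …
17 May 2073 is 17 days after the start; 17 ÷ 25 = 0 remainder 17; since the remainder is 17, round up to i = 1. First occurrence in the window: #2 on 25 May 2073 (1×25 = 25 days in).
5 March 2074 is 309 days after the start; 309 ÷ 25 = 12 remainder 9. Last occurrence in the window: #13 on 24 February 2074.
Occurrences #2 through #13: 12 in total.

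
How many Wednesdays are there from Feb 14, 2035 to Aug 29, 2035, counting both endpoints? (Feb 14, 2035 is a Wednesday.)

29

Feb 14, 2035 is a Wednesday; the first Wednesday on or after it is Feb 14, 2035.
From Feb 14, 2035 to Aug 29, 2035: 14 + 31 + 30 + 31 + 30 + 31 + 29 = 196 days (rest of Feb, Mar, Apr, May, Jun, Jul, Aug).
196 ÷ 7 = 28 full weeks with remainder 0, so 28 more Wednesdays after the first → 29.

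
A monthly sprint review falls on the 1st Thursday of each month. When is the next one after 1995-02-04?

February 1995 starts on a Wednesday, so its 1st Thursday is 1995-02-02 (1 day in).
That is not after 1995-02-04, so look at March 1995.
March 1995 starts on a Wednesday, so its 1st Thursday is 1995-03-02 (1 day in).

1995-03-02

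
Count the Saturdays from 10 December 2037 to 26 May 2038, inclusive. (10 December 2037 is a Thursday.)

10 December 2037 is a Thursday; the first Saturday on or after it is 12 December 2037 (2 days later).
From 12 December 2037 to 26 May 2038: 19 + 31 + 28 + 31 + 30 + 26 = 165 days (rest of December, January, February, March, April, May).
165 ÷ 7 = 23 full weeks with remainder 4, so 23 more Saturdays after the first → 24.

24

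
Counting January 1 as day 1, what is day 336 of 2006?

2006-12-02

January has 31 days (336 − 31 = 305 remain).
February has 28 days (305 − 28 = 277 remain).
March has 31 days (277 − 31 = 246 remain).
April has 30 days (246 − 30 = 216 remain).
May has 31 days (216 − 31 = 185 remain).
June has 30 days (185 − 30 = 155 remain).
July has 31 days (155 − 31 = 124 remain).
August has 31 days (124 − 31 = 93 remain).
September has 30 days (93 − 30 = 63 remain).
October has 31 days (63 − 31 = 32 remain).
November has 30 days (32 − 30 = 2 remain).
2 into December → December 2.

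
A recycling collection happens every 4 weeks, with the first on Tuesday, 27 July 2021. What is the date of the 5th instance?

The 5th occurrence is 4 intervals after the first: 4 × 28 = 112 days after 27 July 2021.
July has 31 days — 4 days to the end of July leaves 108.
August has 31 days (77 left).
September has 30 days (47 left).
October has 31 days (16 left).
16 days into November → 16 November 2021.

16 November 2021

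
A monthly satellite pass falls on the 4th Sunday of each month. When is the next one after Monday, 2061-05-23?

2061-06-26

May 2061 starts on a Sunday; its first Sunday is the 1st, so the 4th Sunday is the 22nd — 2061-05-22.
That is not after 2061-05-23, so look at June 2061.
June 2061 starts on a Wednesday; its first Sunday is the 5th, so the 4th Sunday is the 26th — 2061-06-26.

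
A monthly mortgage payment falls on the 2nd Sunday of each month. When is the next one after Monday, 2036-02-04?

February 2036 starts on a Friday; its first Sunday is the 3rd, so the 2nd Sunday is the 10th — 2036-02-10.
2036-02-10 is after 2036-02-04, so that is the next one.

2036-02-10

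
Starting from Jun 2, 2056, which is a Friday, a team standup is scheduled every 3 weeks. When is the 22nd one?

Aug 17, 2057

The 22nd occurrence is 21 intervals after the first: 21 × 21 = 441 days after Jun 2, 2056.
Jun has 30 days — 28 days to the end of Jun leaves 413.
From end of Jun to end of 2056 is 184 days (229 left).
Jan has 31 days (198 left).
Feb has 28 days (170 left).
Mar has 31 days (139 left).
Apr has 30 days (109 left).
May has 31 days (78 left).
Jun has 30 days (48 left).
Jul has 31 days (17 left).
17 days into Aug → Aug 17, 2057.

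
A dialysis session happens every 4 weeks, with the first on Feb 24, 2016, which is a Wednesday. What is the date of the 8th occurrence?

The 8th occurrence is 7 intervals after the first: 7 × 28 = 196 days after Feb 24, 2016.
Feb has 29 days — 5 days to the end of Feb leaves 191.
Mar has 31 days (160 left).
Apr has 30 days (130 left).
May has 31 days (99 left).
Jun has 30 days (69 left).
Jul has 31 days (38 left).
Aug has 31 days (7 left).
7 days into Sep → Sep 7, 2016.

Sep 7, 2016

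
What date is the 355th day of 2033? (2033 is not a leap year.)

Dec 21, 2033

Jan has 31 days (355 − 31 = 324 remain).
Feb has 28 days (324 − 28 = 296 remain).
Mar has 31 days (296 − 31 = 265 remain).
Apr has 30 days (265 − 30 = 235 remain).
May has 31 days (235 − 31 = 204 remain).
Jun has 30 days (204 − 30 = 174 remain).
Jul has 31 days (174 − 31 = 143 remain).
Aug has 31 days (143 − 31 = 112 remain).
Sep has 30 days (112 − 30 = 82 remain).
Oct has 31 days (82 − 31 = 51 remain).
Nov has 30 days (51 − 30 = 21 remain).
21 into Dec → Dec 21.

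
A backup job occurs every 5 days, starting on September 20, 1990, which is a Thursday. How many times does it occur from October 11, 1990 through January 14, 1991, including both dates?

Occurrences land 5·i days after September 20, 1990 for i = 0, 1, 2, …
October 11, 1990 is 21 days after the start; 21 ÷ 5 = 4 remainder 1; since the remainder is 1, round up to i = 5. First occurrence in the window: #6 on October 15, 1990 (5×5 = 25 days in).
January 14, 1991 is 116 days after the start; 116 ÷ 5 = 23 remainder 1. Last occurrence in the window: #24 on January 13, 1991.
Occurrences #6 through #24: 19 in total.

19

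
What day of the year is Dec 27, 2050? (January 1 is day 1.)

361

Days in months before Dec: 31 + 28 + 31 + 30 + 31 + 30 + 31 + 31 + 30 + 31 + 30 = 334.
Plus 27 days into Dec → day 361.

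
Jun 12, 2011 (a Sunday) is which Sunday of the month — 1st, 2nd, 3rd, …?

Day 12 falls in week ⌈12/7⌉ of the month.
Days 1–7 hold the 1st Sunday, 8–14 the 2nd, 15–21 the 3rd, 22–28 the 4th, 29–31 the 5th.
12 is in the range for the 2nd.

2nd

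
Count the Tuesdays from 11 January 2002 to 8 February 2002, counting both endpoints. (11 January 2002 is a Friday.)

4

11 January 2002 is a Friday; the first Tuesday on or after it is 15 January 2002 (4 days later).
From 15 January 2002 to 8 February 2002: 16 + 8 = 24 days (rest of January, February).
24 ÷ 7 = 3 full weeks with remainder 3, so 3 more Tuesdays after the first → 4.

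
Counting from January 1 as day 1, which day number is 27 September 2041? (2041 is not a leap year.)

270

Days in months before September: 31 + 28 + 31 + 30 + 31 + 30 + 31 + 31 = 243.
Plus 27 days into September → day 270.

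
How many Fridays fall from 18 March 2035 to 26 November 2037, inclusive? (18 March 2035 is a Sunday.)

140

18 March 2035 is a Sunday; the first Friday on or after it is 23 March 2035 (5 days later).
From 23 March 2035 to 26 November 2037: 283 + 366 + 330 = 979 days (rest of 2035, 2036, to 26 November 2037 in 2037).
979 ÷ 7 = 139 full weeks with remainder 6, so 139 more Fridays after the first → 140.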